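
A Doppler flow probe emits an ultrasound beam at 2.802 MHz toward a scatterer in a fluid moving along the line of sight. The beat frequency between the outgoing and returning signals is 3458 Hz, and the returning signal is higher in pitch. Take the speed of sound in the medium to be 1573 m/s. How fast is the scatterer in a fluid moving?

Double Doppler shift off a moving reflector: f₂ = f₀ · (v + u)/(v − u) (u > 0 toward emitter).
Returning signal is higher, so f₂ = f₀ + Δf = 2802000 + 3458 = 2805458 Hz.
Rearranging, u = v · (f₂ − f₀)/(f₂ + f₀) = 1573 × 3458/5607458 ≈ 0.97 m/s.
So the scatterer in a fluid is moving at 0.97 m/s toward the emitter.

0.97 m/s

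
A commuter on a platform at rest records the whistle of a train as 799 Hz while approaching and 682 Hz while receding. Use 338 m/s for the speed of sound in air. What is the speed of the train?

f₁/f₂ = (v + v_s)/(v − v_s), so v_s = v · (f₁ − f₂)/(f₁ + f₂).
v_s = 338 × (799 − 682)/(799 + 682) = 338 × 117/1481 ≈ 27 m/s.

27 m/s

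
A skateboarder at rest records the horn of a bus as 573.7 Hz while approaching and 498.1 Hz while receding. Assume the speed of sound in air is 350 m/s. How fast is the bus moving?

f₁/f₂ = (v + v_s)/(v − v_s), so v_s = v · (f₁ − f₂)/(f₁ + f₂).
v_s = 350 × (573.7 − 498.1)/(573.7 + 498.1) = 350 × 75.6/1071.8 ≈ 24.7 m/s.

24.7 m/s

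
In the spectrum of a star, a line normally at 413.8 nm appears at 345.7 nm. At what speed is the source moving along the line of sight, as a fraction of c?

λ'/λ₀ = 0.8354 < 1 (blueshift), so the source is approaching.
λ'/λ₀ = √((1 − β)/(1 + β)) for an approaching source ⇒ β = (1 − r²)/(1 + r²) with r = λ'/λ₀.
β = (1 − 0.6979)/(1 + 0.6979) ≈ 0.178.

0.178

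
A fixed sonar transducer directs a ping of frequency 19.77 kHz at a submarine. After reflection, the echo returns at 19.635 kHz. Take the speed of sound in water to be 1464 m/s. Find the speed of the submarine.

5.0 m/s

Double Doppler shift off a moving reflector: f₂ = f₀ · (v + u)/(v − u) (u > 0 toward emitter).
Rearranging, u = v · (f₂ − f₀)/(f₂ + f₀) = 1464 × -0.135/39.405 ≈ -5.0 m/s.
So the submarine is moving at 5.0 m/s away from the emitter.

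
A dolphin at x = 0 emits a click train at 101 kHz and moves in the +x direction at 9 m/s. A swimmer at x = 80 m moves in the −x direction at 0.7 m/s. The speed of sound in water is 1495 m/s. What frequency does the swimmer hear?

The observer lies on the +x side, so the source is heading toward the observer and the observer is heading toward the source.
Both move, so f' = f · (v + v_o)/(v − v_s).
f' = 101 × (1495 + 0.7)/(1495 − 9) = 101 × 1495.7/1486 ≈ 101.7 kHz.

101.7 kHz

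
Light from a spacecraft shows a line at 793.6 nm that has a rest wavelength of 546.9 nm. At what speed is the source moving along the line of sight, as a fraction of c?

λ'/λ₀ = 1.4511 > 1 (redshift), so the source is receding.
λ'/λ₀ = √((1 + β)/(1 − β)) for a receding source ⇒ β = (r² − 1)/(r² + 1) with r = λ'/λ₀.
β = (2.1057 − 1)/(2.1057 + 1) ≈ 0.356.

0.356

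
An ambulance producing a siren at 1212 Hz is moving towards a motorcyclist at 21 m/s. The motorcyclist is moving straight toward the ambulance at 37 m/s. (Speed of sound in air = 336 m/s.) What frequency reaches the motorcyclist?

Both move, so f' = f · (v + v_o)/(v − v_s).
f' = 1212 × (336 + 37)/(336 − 21) = 1212 × 373/315 ≈ 1435 Hz.

1435 Hz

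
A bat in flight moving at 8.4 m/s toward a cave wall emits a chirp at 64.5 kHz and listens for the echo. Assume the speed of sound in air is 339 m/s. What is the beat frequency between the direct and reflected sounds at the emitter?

The cave wall receives the sound from a moving source: f₁ = f₀ · v/(v − v_e) = 64.5 × 339/330.6 ≈ 66.14 kHz.
On the return leg the bat in flight is a moving observer: f₂ = f₁ · (v + v_e)/v = 66.14 × 347.4/339 ≈ 67.78 kHz.
Equivalently f₂ = f₀ · (v + v_e)/(v − v_e).
Beat against the emitted tone (with f₀ = 64500 Hz): |f₂ − f₀| = 2v_e·f₀/(v − v_e) = 2 × 8.4 × 64500/330.6 ≈ 3278 Hz.

3278 Hz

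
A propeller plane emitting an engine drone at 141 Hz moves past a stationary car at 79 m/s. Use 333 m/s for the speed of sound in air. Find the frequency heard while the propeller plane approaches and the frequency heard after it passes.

Approaching: f₁ = f · v/(v − v_s) = 141 × 333/254 ≈ 185 Hz.
Receding: f₂ = f · v/(v + v_s) = 141 × 333/412 ≈ 114 Hz.

185 Hz approaching; 114 Hz receding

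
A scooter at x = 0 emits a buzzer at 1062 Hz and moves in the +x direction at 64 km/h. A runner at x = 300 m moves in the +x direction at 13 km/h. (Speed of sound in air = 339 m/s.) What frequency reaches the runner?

1109 Hz

64 km/h = 17.78 m/s; 13 km/h = 3.611 m/s.
The observer lies on the +x side, so the source is heading toward the observer and the observer is heading away from the source.
With source approaching and observer receding, f' = f · (v − v_o)/(v − v_s).
f' = 1062 × (339 − 3.611)/(339 − 17.78) = 1062 × 335.39/321.22 ≈ 1109 Hz.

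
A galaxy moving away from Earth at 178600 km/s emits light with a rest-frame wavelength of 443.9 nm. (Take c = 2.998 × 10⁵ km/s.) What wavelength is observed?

β = v/c = 178600/299800 = 0.5957.
Relativistic Doppler for wavelength: λ' = λ₀ · √((1 + β)/(1 − β)).
λ' = 443.9 × √(1.5957/0.4043) = 443.9 × 1.98675 ≈ 881.9 nm.

881.9 nm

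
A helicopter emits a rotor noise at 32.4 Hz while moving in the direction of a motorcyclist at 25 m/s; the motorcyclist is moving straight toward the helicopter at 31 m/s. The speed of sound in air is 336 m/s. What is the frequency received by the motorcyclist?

38.2 Hz

Both move, so f' = f · (v + v_o)/(v − v_s).
f' = 32.4 × (336 + 31)/(336 − 25) = 32.4 × 367/311 ≈ 38.2 Hz.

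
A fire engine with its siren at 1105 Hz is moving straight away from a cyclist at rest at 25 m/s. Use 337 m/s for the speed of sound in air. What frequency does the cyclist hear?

1029 Hz

With the source moving away from a stationary observer, f' = f · v/(v + v_s).
f' = 1105 × 337/(337 + 25) = 1105 × 337/362 ≈ 1029 Hz.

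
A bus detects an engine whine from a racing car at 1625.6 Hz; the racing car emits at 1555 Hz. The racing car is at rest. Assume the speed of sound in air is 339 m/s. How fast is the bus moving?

15.4 m/s

f' > f, so the bus is approaching.
f' = f · (v + v_o)/v ⇒ v_o = v · |f'/f − 1|.
v_o = 339 × |1625.6/1555 − 1| = 339 × 0.0454 ≈ 15.4 m/s.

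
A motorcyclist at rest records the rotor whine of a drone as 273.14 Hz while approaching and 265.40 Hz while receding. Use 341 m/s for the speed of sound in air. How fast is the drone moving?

f₁/f₂ = (v + v_s)/(v − v_s), so v_s = v · (f₁ − f₂)/(f₁ + f₂).
v_s = 341 × (273.14 − 265.40)/(273.14 + 265.40) = 341 × 7.74/538.54 ≈ 4.9 m/s.

4.9 m/s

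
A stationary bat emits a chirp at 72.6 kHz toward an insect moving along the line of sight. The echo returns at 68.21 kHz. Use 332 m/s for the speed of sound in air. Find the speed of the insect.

10.4 m/s

Double Doppler shift off a moving reflector: f₂ = f₀ · (v + u)/(v − u) (u > 0 toward emitter).
Rearranging, u = v · (f₂ − f₀)/(f₂ + f₀) = 332 × -4.39/140.81 ≈ -10.4 m/s.
So the insect is moving at 10.4 m/s away from the emitter.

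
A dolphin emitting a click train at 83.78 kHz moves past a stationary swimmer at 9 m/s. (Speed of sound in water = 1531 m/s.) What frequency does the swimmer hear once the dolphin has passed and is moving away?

Receding: f₂ = f · v/(v + v_s) = 83.78 × 1531/1540 ≈ 83.3 kHz.

83.3 kHz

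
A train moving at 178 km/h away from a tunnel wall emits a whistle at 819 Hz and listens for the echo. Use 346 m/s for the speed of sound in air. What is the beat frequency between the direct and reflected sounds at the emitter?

178 km/h = 49.44 m/s.
The tunnel wall receives the sound from a moving source: f₁ = f₀ · v/(v + v_e) = 819 × 346/395.44 ≈ 717 Hz.
On the return leg the train is a moving observer: f₂ = f₁ · (v − v_e)/v = 717 × 296.56/346 ≈ 614 Hz.
Equivalently f₂ = f₀ · (v − v_e)/(v + v_e).
Beat against the emitted tone: |f₂ − f₀| = 2v_e·f₀/(v + v_e) = 2 × 49.44 × 819/395.44 ≈ 205 Hz.

205 Hz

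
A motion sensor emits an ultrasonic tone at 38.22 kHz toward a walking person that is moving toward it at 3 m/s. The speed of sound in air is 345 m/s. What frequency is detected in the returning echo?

38.9 kHz

At the walking person (a moving observer), f₁ = f₀ · (v + u)/v = 38.22 × 348/345 ≈ 38.6 kHz.
The reflection then acts as a moving source: f₂ = f₁ · v/(v − u) ≈ 38.9 kHz.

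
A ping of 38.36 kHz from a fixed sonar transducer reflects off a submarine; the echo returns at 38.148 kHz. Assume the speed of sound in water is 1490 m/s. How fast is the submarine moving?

Double Doppler shift off a moving reflector: f₂ = f₀ · (v + u)/(v − u) (u > 0 toward emitter).
Rearranging, u = v · (f₂ − f₀)/(f₂ + f₀) = 1490 × -0.212/76.508 ≈ -4.1 m/s.
So the submarine is moving at 4.1 m/s away from the emitter.

4.1 m/s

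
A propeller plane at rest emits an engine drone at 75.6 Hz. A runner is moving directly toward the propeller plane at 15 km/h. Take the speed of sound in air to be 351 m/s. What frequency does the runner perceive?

76 Hz

15 km/h = 4.167 m/s.
Moving observer, stationary source: f' = f · (v + v_o)/v.
f' = 75.6 × (351 + 4.167)/351 = 75.6 × 355.17/351 ≈ 76 Hz.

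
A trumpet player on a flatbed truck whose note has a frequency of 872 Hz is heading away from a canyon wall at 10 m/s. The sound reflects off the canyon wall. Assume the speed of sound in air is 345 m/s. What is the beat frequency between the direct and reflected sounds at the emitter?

49.1 Hz

The canyon wall receives the sound from a moving source: f₁ = f₀ · v/(v + v_e) = 872 × 345/355 ≈ 847.4 Hz.
On the return leg the trumpet player on a flatbed truck is a moving observer: f₂ = f₁ · (v − v_e)/v = 847.4 × 335/345 ≈ 822.9 Hz.
Equivalently f₂ = f₀ · (v − v_e)/(v + v_e).
Beat against the emitted tone: |f₂ − f₀| = 2v_e·f₀/(v + v_e) = 2 × 10 × 872/355 ≈ 49.1 Hz.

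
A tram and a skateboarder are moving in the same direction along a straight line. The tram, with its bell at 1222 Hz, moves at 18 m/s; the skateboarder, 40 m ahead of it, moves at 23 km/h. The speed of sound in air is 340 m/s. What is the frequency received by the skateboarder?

1266 Hz

23 km/h = 6.389 m/s.
The skateboarder is ahead, so the tram is moving toward it while the skateboarder is moving away from the tram.
Both move, so f' = f · (v − v_o)/(v − v_s).
f' = 1222 × (340 − 6.389)/(340 − 18) = 1222 × 333.61/322 ≈ 1266 Hz.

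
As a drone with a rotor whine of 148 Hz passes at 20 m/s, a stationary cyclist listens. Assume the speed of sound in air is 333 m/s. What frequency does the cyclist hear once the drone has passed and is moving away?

140 Hz

Receding: f₂ = f · v/(v + v_s) = 148 × 333/353 ≈ 140 Hz.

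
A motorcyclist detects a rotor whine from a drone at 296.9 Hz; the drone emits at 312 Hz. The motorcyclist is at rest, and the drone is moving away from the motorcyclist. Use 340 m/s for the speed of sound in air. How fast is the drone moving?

f' = f · v/(v + v_s) ⇒ v_s = v · |1 − f/f'|.
v_s = 340 × |1 − 312/296.9| = 340 × 0.05086 ≈ 17.3 m/s.

17.3 m/s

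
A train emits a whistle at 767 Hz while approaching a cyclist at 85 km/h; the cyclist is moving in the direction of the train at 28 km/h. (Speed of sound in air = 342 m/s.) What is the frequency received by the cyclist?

85 km/h = 23.61 m/s; 28 km/h = 7.778 m/s.
With source approaching and observer approaching, f' = f · (v + v_o)/(v − v_s).
f' = 767 × (342 + 7.778)/(342 − 23.61) = 767 × 349.78/318.39 ≈ 843 Hz.

843 Hz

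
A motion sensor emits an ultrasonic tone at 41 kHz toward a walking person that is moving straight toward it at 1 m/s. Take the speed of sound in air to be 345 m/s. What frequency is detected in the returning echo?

At the walking person (a moving observer), f₁ = f₀ · (v + u)/v = 41 × 346/345 ≈ 41.1 kHz.
On reflection it acts as a source moving toward the stationary detector: f₂ = f₁ · v/(v − u) = 41.1 × 345/344 ≈ 41.2 kHz.

41.2 kHz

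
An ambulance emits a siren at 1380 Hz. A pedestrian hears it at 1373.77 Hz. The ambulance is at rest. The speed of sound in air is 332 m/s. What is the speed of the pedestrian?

1.50 m/s

f' < f, so the pedestrian is receding.
f' = f · (v − v_o)/v ⇒ v_o = v · |f'/f − 1|.
v_o = 332 × |1373.77/1380 − 1| = 332 × 0.004514 ≈ 1.50 m/s.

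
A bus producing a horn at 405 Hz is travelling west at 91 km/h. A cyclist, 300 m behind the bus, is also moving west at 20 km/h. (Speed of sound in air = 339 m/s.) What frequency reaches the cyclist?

383 Hz

91 km/h = 25.28 m/s; 20 km/h = 5.556 m/s.
The cyclist is behind, so the bus is moving away from it while the cyclist is moving toward the bus.
General Doppler shift: f' = f · (v + v_o)/(v + v_s).
f' = 405 × (339 + 5.556)/(339 + 25.28) = 405 × 344.56/364.28 ≈ 383 Hz.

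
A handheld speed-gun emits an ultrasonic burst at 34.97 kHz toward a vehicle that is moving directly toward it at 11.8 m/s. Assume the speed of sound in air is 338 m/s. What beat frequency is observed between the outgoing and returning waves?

2530 Hz

At the vehicle (a moving observer), f₁ = f₀ · (v + u)/v = 34.97 × 349.8/338 ≈ 36.19 kHz.
On reflection it acts as a source moving toward the stationary detector: f₂ = f₁ · v/(v − u) = 36.19 × 338/326.2 ≈ 37.50 kHz.
Beat frequency (with f₀ = 34970 Hz): |f₂ − f₀| = 2u·f₀/(v − u) = 2 × 11.8 × 34970/326.2 ≈ 2530 Hz.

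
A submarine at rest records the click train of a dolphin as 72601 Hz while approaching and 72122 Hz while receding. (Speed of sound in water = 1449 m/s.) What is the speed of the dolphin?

f₁/f₂ = (v + v_s)/(v − v_s), so v_s = v · (f₁ − f₂)/(f₁ + f₂).
v_s = 1449 × (72601 − 72122)/(72601 + 72122) = 1449 × 479/144723 ≈ 4.8 m/s.

4.8 m/s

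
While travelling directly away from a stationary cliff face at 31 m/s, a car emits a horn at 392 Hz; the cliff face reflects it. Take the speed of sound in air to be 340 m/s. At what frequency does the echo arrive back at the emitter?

The cliff face receives the sound from a moving source: f₁ = f₀ · v/(v + v_e) = 392 × 340/371 ≈ 359 Hz.
On the return leg the car is a moving observer: f₂ = f₁ · (v − v_e)/v = 359 × 309/340 ≈ 326 Hz.
Equivalently f₂ = f₀ · (v − v_e)/(v + v_e).

326 Hz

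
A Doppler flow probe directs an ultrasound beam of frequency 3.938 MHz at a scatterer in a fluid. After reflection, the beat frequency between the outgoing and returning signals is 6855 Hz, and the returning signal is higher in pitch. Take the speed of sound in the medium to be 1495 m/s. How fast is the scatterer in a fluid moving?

1.30 m/s

Double Doppler shift off a moving reflector: f₂ = f₀ · (v + u)/(v − u) (u > 0 toward emitter).
Returning signal is higher, so f₂ = f₀ + Δf = 3938000 + 6855 = 3944855 Hz.
Rearranging, u = v · (f₂ − f₀)/(f₂ + f₀) = 1495 × 6855/7882855 ≈ 1.30 m/s.
So the scatterer in a fluid is moving at 1.30 m/s toward the emitter.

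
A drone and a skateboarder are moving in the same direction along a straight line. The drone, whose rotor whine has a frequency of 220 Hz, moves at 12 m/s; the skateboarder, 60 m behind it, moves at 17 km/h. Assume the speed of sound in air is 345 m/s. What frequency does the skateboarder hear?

216 Hz

17 km/h = 4.722 m/s.
The skateboarder is behind, so the drone is moving away from it while the skateboarder is moving toward the drone.
Both move, so f' = f · (v + v_o)/(v + v_s).
f' = 220 × (345 + 4.722)/(345 + 12) = 220 × 349.72/357 ≈ 216 Hz.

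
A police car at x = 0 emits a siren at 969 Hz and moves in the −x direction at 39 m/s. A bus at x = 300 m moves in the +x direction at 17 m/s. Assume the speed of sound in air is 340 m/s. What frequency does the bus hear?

826 Hz

The observer lies on the +x side, so the source is heading away from the observer and the observer is heading away from the source.
Both move, so f' = f · (v − v_o)/(v + v_s).
f' = 969 × (340 − 17)/(340 + 39) = 969 × 323/379 ≈ 826 Hz.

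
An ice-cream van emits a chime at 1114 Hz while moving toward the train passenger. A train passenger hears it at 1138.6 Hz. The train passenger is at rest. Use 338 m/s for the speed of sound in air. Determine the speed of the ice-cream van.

f' = f · v/(v − v_s) ⇒ v_s = v · |1 − f/f'|.
v_s = 338 × |1 − 1114/1138.6| = 338 × 0.02161 ≈ 7.3 m/s.

7.3 m/s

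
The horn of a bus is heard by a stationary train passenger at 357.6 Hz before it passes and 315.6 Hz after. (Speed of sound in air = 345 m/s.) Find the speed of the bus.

21.5 m/s

f₁/f₂ = (v + v_s)/(v − v_s), so v_s = v · (f₁ − f₂)/(f₁ + f₂).
v_s = 345 × (357.6 − 315.6)/(357.6 + 315.6) = 345 × 42.0/673.2 ≈ 21.5 m/s.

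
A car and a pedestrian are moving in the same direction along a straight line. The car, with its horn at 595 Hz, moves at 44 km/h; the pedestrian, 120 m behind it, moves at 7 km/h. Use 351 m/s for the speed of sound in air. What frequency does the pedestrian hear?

44 km/h = 12.22 m/s; 7 km/h = 1.944 m/s.
The pedestrian is behind, so the car is moving away from it while the pedestrian is moving toward the car.
General Doppler shift: f' = f · (v + v_o)/(v + v_s).
f' = 595 × (351 + 1.944)/(351 + 12.22) = 595 × 352.94/363.22 ≈ 578 Hz.

578 Hz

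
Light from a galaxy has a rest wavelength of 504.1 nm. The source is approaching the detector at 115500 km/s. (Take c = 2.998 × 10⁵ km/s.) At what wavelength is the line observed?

335.8 nm

β = v/c = 115500/299800 = 0.3853.
Relativistic Doppler for wavelength: λ' = λ₀ · √((1 − β)/(1 + β)).
λ' = 504.1 × √(0.6147/1.3853) = 504.1 × 0.66616 ≈ 335.8 nm.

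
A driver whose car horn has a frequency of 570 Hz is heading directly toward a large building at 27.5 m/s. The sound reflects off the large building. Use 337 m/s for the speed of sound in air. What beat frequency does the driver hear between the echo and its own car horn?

The large building receives the sound from a moving source: f₁ = f₀ · v/(v − v_e) = 570 × 337/309.5 ≈ 620.6 Hz.
On the return leg the driver is a moving observer: f₂ = f₁ · (v + v_e)/v = 620.6 × 364.5/337 ≈ 671.3 Hz.
Equivalently f₂ = f₀ · (v + v_e)/(v − v_e).
Beat against the emitted tone: |f₂ − f₀| = 2v_e·f₀/(v − v_e) = 2 × 27.5 × 570/309.5 ≈ 101 Hz.

101 Hz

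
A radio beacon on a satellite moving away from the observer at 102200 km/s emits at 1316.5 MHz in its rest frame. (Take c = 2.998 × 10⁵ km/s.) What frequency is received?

923.0 MHz

β = v/c = 102200/299800 = 0.3409.
Relativistic Doppler for frequency: f' = f₀ · √((1 − β)/(1 + β)).
f' = 1316.5 × √(0.6591/1.3409) = 1316.5 × 0.70110 ≈ 923.0 MHz.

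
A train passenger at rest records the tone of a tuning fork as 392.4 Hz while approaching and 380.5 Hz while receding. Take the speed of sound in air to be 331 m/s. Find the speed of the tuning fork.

5.1 m/s

f₁/f₂ = (v + v_s)/(v − v_s), so v_s = v · (f₁ − f₂)/(f₁ + f₂).
v_s = 331 × (392.4 − 380.5)/(392.4 + 380.5) = 331 × 11.9/772.9 ≈ 5.1 m/s.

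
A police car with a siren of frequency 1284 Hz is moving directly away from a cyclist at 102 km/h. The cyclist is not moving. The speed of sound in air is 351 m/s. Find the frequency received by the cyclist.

102 km/h = 28.33 m/s.
Only the source moves, away from the listener, so f' = f · v/(v + v_s).
f' = 1284 × 351/(351 + 28.33) = 1284 × 351/379.3 ≈ 1188 Hz.

1188 Hz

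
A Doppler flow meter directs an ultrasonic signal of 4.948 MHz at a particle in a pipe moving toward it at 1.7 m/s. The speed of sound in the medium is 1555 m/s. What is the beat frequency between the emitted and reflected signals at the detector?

10831 Hz

At the particle in a pipe (a moving observer), f₁ = f₀ · (v + u)/v = 4.948 × 1556.7/1555 ≈ 4.95341 MHz.
On reflection it acts as a source moving toward the stationary detector: f₂ = f₁ · v/(v − u) = 4.95341 × 1555/1553.3 ≈ 4.95883 MHz.
Equivalently f₂ = f₀ · (v + u)/(v − u).
Beat frequency (with f₀ = 4948000 Hz): |f₂ − f₀| = 2u·f₀/(v − u) = 2 × 1.7 × 4948000/1553.3 ≈ 10831 Hz.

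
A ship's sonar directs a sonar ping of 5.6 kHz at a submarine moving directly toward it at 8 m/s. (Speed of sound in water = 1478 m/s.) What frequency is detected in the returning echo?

The submarine first receives the wave as a moving observer: f₁ = f₀ · (v + u)/v = 5.6 × (1478 + 8)/1478 ≈ 5.63 kHz.
On reflection it acts as a source moving toward the stationary detector: f₂ = f₁ · v/(v − u) = 5.63 × 1478/1470 ≈ 5.66 kHz.
Equivalently f₂ = f₀ · (v + u)/(v − u).

5.66 kHz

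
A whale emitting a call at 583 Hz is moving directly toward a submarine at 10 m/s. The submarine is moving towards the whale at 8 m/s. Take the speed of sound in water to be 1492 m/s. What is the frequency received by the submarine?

590 Hz

General Doppler shift: f' = f · (v + v_o)/(v − v_s).
f' = 583 × (1492 + 8)/(1492 − 10) = 583 × 1500/1482 ≈ 590 Hz.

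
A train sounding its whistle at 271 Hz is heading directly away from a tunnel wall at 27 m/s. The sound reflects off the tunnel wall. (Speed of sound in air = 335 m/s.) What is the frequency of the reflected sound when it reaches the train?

231 Hz

The tunnel wall receives the sound from a moving source: f₁ = f₀ · v/(v + v_e) = 271 × 335/362 ≈ 251 Hz.
On the return leg the train is a moving observer: f₂ = f₁ · (v − v_e)/v = 251 × 308/335 ≈ 231 Hz.
Equivalently f₂ = f₀ · (v − v_e)/(v + v_e).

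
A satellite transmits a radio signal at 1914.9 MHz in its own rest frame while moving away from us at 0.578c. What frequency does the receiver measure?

990.3 MHz

Relativistic Doppler for frequency: f' = f₀ · √((1 − β)/(1 + β)).
f' = 1914.9 × √(0.4220/1.5780) = 1914.9 × 0.51713 ≈ 990.3 MHz.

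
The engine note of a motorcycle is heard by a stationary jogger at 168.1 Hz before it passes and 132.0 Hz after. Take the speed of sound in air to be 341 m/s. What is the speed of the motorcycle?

41 m/s

f₁/f₂ = (v + v_s)/(v − v_s), so v_s = v · (f₁ − f₂)/(f₁ + f₂).
v_s = 341 × (168.1 − 132.0)/(168.1 + 132.0) = 341 × 36.1/300.1 ≈ 41 m/s.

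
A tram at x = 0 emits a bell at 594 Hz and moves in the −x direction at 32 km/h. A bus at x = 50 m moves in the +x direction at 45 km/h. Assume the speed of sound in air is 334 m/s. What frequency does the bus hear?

32 km/h = 8.889 m/s; 45 km/h = 12.5 m/s.
The observer lies on the +x side, so the source is heading away from the observer and the observer is heading away from the source.
With source receding and observer receding, f' = f · (v − v_o)/(v + v_s).
f' = 594 × (334 − 12.5)/(334 + 8.889) = 594 × 321.5/342.89 ≈ 557 Hz.

557 Hz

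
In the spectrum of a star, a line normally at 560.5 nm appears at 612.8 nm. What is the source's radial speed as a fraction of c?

0.089

λ'/λ₀ = 1.0933 > 1 (redshift), so the source is receding.
λ'/λ₀ = √((1 + β)/(1 − β)) for a receding source ⇒ β = (r² − 1)/(r² + 1) with r = λ'/λ₀.
β = (1.1953 − 1)/(1.1953 + 1) ≈ 0.089.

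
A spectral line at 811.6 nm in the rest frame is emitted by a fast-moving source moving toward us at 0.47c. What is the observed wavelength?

Relativistic Doppler for wavelength: λ' = λ₀ · √((1 − β)/(1 + β)).
λ' = 811.6 × √(0.5300/1.4700) = 811.6 × 0.60045 ≈ 487.3 nm.

487.3 nm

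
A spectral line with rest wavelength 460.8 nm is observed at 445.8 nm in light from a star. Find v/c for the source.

λ'/λ₀ = 0.9674 < 1 (blueshift), so the source is approaching.
λ'/λ₀ = √((1 − β)/(1 + β)) for an approaching source ⇒ β = (1 − r²)/(1 + r²) with r = λ'/λ₀.
β = (1 − 0.9360)/(1 + 0.9360) ≈ 0.033.

0.033c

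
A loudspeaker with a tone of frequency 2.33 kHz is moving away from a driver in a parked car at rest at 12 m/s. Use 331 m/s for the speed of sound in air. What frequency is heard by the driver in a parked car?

Only the source moves, away from the listener, so f' = f · v/(v + v_s).
f' = 2.33 × 331/(331 + 12) = 2.33 × 331/343 ≈ 2.25 kHz.

2.25 kHz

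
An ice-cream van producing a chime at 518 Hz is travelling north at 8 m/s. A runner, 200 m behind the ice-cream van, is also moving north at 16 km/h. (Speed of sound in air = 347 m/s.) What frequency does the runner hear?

16 km/h = 4.444 m/s.
The runner is behind, so the ice-cream van is moving away from it while the runner is moving toward the ice-cream van.
General Doppler shift: f' = f · (v + v_o)/(v + v_s).
f' = 518 × (347 + 4.444)/(347 + 8) = 518 × 351.44/355 ≈ 513 Hz.

513 Hz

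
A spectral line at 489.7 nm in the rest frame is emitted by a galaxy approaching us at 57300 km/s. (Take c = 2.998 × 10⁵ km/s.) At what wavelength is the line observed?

β = v/c = 57300/299800 = 0.1911.
Relativistic Doppler for wavelength: λ' = λ₀ · √((1 − β)/(1 + β)).
λ' = 489.7 × √(0.8089/1.1911) = 489.7 × 0.82406 ≈ 403.5 nm.

403.5 nm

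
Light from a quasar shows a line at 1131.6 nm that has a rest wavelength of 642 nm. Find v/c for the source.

λ'/λ₀ = 1.7626 > 1 (redshift), so the source is receding.
λ'/λ₀ = √((1 + β)/(1 − β)) for a receding source ⇒ β = (r² − 1)/(r² + 1) with r = λ'/λ₀.
β = (3.1068 − 1)/(3.1068 + 1) ≈ 0.513.

0.513c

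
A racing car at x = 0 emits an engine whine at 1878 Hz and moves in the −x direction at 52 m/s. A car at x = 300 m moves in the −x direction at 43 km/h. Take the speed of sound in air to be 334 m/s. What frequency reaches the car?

43 km/h = 11.94 m/s.
The observer lies on the +x side, so the source is heading away from the observer and the observer is heading toward the source.
Both move, so f' = f · (v + v_o)/(v + v_s).
f' = 1878 × (334 + 11.94)/(334 + 52) = 1878 × 345.94/386 ≈ 1683 Hz.

1683 Hz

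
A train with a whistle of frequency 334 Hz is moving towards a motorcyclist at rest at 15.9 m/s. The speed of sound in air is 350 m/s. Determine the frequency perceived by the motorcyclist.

Only the source moves, toward the listener, so f' = f · v/(v − v_s).
f' = 334 × 350/(350 − 15.9) = 334 × 350/334.1 ≈ 350 Hz.

350 Hz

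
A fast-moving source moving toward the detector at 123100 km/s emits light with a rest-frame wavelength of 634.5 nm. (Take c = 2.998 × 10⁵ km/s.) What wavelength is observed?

410.1 nm

β = v/c = 123100/299800 = 0.4106.
Relativistic Doppler for wavelength: λ' = λ₀ · √((1 − β)/(1 + β)).
λ' = 634.5 × √(0.5894/1.4106) = 634.5 × 0.64640 ≈ 410.1 nm.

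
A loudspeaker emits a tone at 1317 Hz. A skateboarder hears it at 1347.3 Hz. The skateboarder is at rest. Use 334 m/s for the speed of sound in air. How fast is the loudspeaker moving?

7.5 m/s

f' > f, so the loudspeaker is approaching.
f' = f · v/(v − v_s) ⇒ v_s = v · |1 − f/f'|.
v_s = 334 × |1 − 1317/1347.3| = 334 × 0.02249 ≈ 7.5 m/s.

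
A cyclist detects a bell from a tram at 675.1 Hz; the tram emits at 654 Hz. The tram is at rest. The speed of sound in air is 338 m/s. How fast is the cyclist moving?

10.9 m/s

f' > f, so the cyclist is approaching.
f' = f · (v + v_o)/v ⇒ v_o = v · |f'/f − 1|.
v_o = 338 × |675.1/654 − 1| = 338 × 0.03226 ≈ 10.9 m/s.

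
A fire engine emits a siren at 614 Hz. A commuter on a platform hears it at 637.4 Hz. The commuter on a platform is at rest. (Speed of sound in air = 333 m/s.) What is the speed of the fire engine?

f' > f, so the fire engine is approaching.
f' = f · v/(v − v_s) ⇒ v_s = v · |1 − f/f'|.
v_s = 333 × |1 − 614/637.4| = 333 × 0.03671 ≈ 12.2 m/s.

12.2 m/s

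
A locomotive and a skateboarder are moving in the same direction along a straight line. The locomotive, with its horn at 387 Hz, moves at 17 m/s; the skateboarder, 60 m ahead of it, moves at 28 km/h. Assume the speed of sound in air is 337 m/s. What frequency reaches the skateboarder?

28 km/h = 7.778 m/s.
The skateboarder is ahead, so the locomotive is moving toward it while the skateboarder is moving away from the locomotive.
General Doppler shift: f' = f · (v − v_o)/(v − v_s).
f' = 387 × (337 − 7.778)/(337 − 17) = 387 × 329.22/320 ≈ 398 Hz.

398 Hz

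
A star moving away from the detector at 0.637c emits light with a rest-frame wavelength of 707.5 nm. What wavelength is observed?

Relativistic Doppler for wavelength: λ' = λ₀ · √((1 + β)/(1 − β)).
λ' = 707.5 × √(1.6370/0.3630) = 707.5 × 2.12359 ≈ 1502.4 nm.

1502.4 nm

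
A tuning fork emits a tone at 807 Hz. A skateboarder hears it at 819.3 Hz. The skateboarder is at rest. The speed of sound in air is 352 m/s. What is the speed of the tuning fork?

5.3 m/s

f' > f, so the tuning fork is approaching.
f' = f · v/(v − v_s) ⇒ v_s = v · |1 − f/f'|.
v_s = 352 × |1 − 807/819.3| = 352 × 0.01501 ≈ 5.3 m/s.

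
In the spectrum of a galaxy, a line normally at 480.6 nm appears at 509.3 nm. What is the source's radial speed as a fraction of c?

λ'/λ₀ = 1.0597 > 1 (redshift), so the source is receding.
λ'/λ₀ = √((1 + β)/(1 − β)) for a receding source ⇒ β = (r² − 1)/(r² + 1) with r = λ'/λ₀.
β = (1.1230 − 1)/(1.1230 + 1) ≈ 0.058.

0.058c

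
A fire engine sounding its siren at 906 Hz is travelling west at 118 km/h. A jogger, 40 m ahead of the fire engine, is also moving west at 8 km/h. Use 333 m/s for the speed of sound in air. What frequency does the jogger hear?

118 km/h = 32.78 m/s; 8 km/h = 2.222 m/s.
The jogger is ahead, so the fire engine is moving toward it while the jogger is moving away from the fire engine.
Both move, so f' = f · (v − v_o)/(v − v_s).
f' = 906 × (333 − 2.222)/(333 − 32.78) = 906 × 330.78/300.22 ≈ 998 Hz.

998 Hz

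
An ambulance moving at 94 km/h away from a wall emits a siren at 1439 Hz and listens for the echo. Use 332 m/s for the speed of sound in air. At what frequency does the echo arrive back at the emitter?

1229 Hz

94 km/h = 26.11 m/s.
The wall receives the sound from a moving source: f₁ = f₀ · v/(v + v_e) = 1439 × 332/358.11 ≈ 1334 Hz.
On the return leg the ambulance is a moving observer: f₂ = f₁ · (v − v_e)/v = 1334 × 305.89/332 ≈ 1229 Hz.
Equivalently f₂ = f₀ · (v − v_e)/(v + v_e).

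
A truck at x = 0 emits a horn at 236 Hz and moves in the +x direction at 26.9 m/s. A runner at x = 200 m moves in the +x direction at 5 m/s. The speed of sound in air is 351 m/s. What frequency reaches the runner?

252 Hz

The observer lies on the +x side, so the source is heading toward the observer and the observer is heading away from the source.
General Doppler shift: f' = f · (v − v_o)/(v − v_s).
f' = 236 × (351 − 5)/(351 − 26.9) = 236 × 346/324.1 ≈ 252 Hz.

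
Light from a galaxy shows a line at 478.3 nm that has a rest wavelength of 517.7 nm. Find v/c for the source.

0.079c

λ'/λ₀ = 0.9239 < 1 (blueshift), so the source is approaching.
λ'/λ₀ = √((1 − β)/(1 + β)) for an approaching source ⇒ β = (1 − r²)/(1 + r²) with r = λ'/λ₀.
β = (1 − 0.8536)/(1 + 0.8536) ≈ 0.079.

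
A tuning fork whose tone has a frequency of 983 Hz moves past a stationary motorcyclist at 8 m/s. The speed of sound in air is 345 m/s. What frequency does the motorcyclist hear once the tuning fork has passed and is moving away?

961 Hz

Receding: f₂ = f · v/(v + v_s) = 983 × 345/353 ≈ 961 Hz.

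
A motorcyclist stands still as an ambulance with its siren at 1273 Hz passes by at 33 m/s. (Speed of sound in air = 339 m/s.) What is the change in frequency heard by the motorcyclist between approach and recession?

250 Hz

Approaching: f₁ = f · v/(v − v_s) = 1273 × 339/306 ≈ 1410 Hz.
Receding: f₂ = f · v/(v + v_s) = 1273 × 339/372 ≈ 1160 Hz.
Drop: f₁ − f₂ = 2f·v·v_s/(v² − v_s²) = 2 × 1273 × 339 × 33/(339² − 33²) ≈ 250 Hz.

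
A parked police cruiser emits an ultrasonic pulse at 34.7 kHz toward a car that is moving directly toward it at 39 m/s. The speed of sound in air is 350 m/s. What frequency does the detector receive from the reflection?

At the car (a moving observer), f₁ = f₀ · (v + u)/v = 34.7 × 389/350 ≈ 38.6 kHz.
On reflection it acts as a source moving toward the stationary detector: f₂ = f₁ · v/(v − u) = 38.6 × 350/311 ≈ 43.4 kHz.

43.4 kHz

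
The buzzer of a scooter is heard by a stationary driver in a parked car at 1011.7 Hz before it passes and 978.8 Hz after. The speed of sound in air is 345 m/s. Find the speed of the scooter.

f₁/f₂ = (v + v_s)/(v − v_s), so v_s = v · (f₁ − f₂)/(f₁ + f₂).
v_s = 345 × (1011.7 − 978.8)/(1011.7 + 978.8) = 345 × 32.9/1990.5 ≈ 5.7 m/s.

5.7 m/s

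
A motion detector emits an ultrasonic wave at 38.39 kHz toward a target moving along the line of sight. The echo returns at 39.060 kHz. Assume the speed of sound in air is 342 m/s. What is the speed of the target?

2.96 m/s

Double Doppler shift off a moving reflector: f₂ = f₀ · (v + u)/(v − u) (u > 0 toward emitter).
Rearranging, u = v · (f₂ − f₀)/(f₂ + f₀) = 342 × 0.670/77.450 ≈ 2.96 m/s.
So the target is moving at 2.96 m/s toward the emitter.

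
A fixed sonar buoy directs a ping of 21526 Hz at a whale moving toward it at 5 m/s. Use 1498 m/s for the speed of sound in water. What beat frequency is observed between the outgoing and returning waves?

At the whale (a moving observer), f₁ = f₀ · (v + u)/v = 21526 × 1503/1498 ≈ 21597.8 Hz.
On reflection it acts as a source moving toward the stationary detector: f₂ = f₁ · v/(v − u) = 21597.8 × 1498/1493 ≈ 21670.2 Hz.
Beat frequency: |f₂ − f₀| = 2u·f₀/(v − u) = 2 × 5 × 21526/1493 ≈ 144 Hz.

144 Hz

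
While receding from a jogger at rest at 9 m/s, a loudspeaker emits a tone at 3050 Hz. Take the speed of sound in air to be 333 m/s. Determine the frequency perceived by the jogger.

2970 Hz

Moving source, stationary observer: f' = f · v/(v + v_s) since the source is receding.
f' = 3050 × 333/(333 + 9) = 3050 × 333/342 ≈ 2970 Hz.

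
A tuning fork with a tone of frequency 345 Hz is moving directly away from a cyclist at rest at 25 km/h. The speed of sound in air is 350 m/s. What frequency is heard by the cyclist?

338 Hz

25 km/h = 6.944 m/s.
Moving source, stationary observer: f' = f · v/(v + v_s) since the source is receding.
f' = 345 × 350/(350 + 6.944) = 345 × 350/356.9 ≈ 338 Hz.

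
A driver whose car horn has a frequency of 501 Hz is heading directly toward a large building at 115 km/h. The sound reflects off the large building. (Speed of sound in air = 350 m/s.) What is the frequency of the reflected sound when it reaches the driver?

115 km/h = 31.94 m/s.
The large building receives the sound from a moving source: f₁ = f₀ · v/(v − v_e) = 501 × 350/318.06 ≈ 551 Hz.
On the return leg the driver is a moving observer: f₂ = f₁ · (v + v_e)/v = 551 × 381.94/350 ≈ 602 Hz.
Equivalently f₂ = f₀ · (v + v_e)/(v − v_e).

602 Hz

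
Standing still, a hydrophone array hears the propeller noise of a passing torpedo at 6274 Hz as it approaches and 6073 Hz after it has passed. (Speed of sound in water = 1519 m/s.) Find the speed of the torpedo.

f₁/f₂ = (v + v_s)/(v − v_s), so v_s = v · (f₁ − f₂)/(f₁ + f₂).
v_s = 1519 × (6274 − 6073)/(6274 + 6073) = 1519 × 201/12347 ≈ 24.7 m/s.

24.7 m/s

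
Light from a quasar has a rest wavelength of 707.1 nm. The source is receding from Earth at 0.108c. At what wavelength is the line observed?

788.1 nm

Relativistic Doppler for wavelength: λ' = λ₀ · √((1 + β)/(1 − β)).
λ' = 707.1 × √(1.1080/0.8920) = 707.1 × 1.11452 ≈ 788.1 nm.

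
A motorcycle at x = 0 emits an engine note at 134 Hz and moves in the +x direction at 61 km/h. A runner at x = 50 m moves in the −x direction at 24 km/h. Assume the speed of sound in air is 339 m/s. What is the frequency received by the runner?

144 Hz

61 km/h = 16.94 m/s; 24 km/h = 6.667 m/s.
The observer lies on the +x side, so the source is heading toward the observer and the observer is heading toward the source.
Both move, so f' = f · (v + v_o)/(v − v_s).
f' = 134 × (339 + 6.667)/(339 − 16.94) = 134 × 345.67/322.06 ≈ 144 Hz.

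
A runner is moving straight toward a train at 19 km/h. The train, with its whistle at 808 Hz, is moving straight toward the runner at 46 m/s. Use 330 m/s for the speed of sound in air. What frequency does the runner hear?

954 Hz

19 km/h = 5.278 m/s.
Both move, so f' = f · (v + v_o)/(v − v_s).
f' = 808 × (330 + 5.278)/(330 − 46) = 808 × 335.28/284 ≈ 954 Hz.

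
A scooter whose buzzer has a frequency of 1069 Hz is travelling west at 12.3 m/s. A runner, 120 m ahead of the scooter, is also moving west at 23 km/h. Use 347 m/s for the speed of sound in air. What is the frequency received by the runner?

1088 Hz

23 km/h = 6.389 m/s.
The runner is ahead, so the scooter is moving toward it while the runner is moving away from the scooter.
With source approaching and observer receding, f' = f · (v − v_o)/(v − v_s).
f' = 1069 × (347 − 6.389)/(347 − 12.3) = 1069 × 340.61/334.7 ≈ 1088 Hz.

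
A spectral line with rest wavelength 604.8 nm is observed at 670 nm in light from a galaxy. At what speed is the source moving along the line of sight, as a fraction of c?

0.102

λ'/λ₀ = 1.1078 > 1 (redshift), so the source is receding.
λ'/λ₀ = √((1 + β)/(1 − β)) for a receding source ⇒ β = (r² − 1)/(r² + 1) with r = λ'/λ₀.
β = (1.2272 − 1)/(1.2272 + 1) ≈ 0.102.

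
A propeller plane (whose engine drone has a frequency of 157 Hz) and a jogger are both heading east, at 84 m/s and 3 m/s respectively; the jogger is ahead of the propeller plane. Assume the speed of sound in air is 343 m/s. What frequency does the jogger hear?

The jogger is ahead, so the propeller plane is moving toward it while the jogger is moving away from the propeller plane.
Both move, so f' = f · (v − v_o)/(v − v_s).
f' = 157 × (343 − 3)/(343 − 84) = 157 × 340/259 ≈ 206 Hz.

206 Hz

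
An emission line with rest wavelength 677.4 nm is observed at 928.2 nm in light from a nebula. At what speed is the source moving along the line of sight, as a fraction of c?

0.305

λ'/λ₀ = 1.3702 > 1 (redshift), so the source is receding.
λ'/λ₀ = √((1 + β)/(1 − β)) for a receding source ⇒ β = (r² − 1)/(r² + 1) with r = λ'/λ₀.
β = (1.8776 − 1)/(1.8776 + 1) ≈ 0.305.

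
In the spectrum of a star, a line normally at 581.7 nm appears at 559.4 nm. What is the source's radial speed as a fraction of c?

λ'/λ₀ = 0.9617 < 1 (blueshift), so the source is approaching.
λ'/λ₀ = √((1 − β)/(1 + β)) for an approaching source ⇒ β = (1 − r²)/(1 + r²) with r = λ'/λ₀.
β = (1 − 0.9248)/(1 + 0.9248) ≈ 0.039.

0.039c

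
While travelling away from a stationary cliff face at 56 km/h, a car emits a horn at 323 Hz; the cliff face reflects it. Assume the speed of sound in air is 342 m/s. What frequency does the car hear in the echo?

56 km/h = 15.56 m/s.
The cliff face receives the sound from a moving source: f₁ = f₀ · v/(v + v_e) = 323 × 342/357.56 ≈ 309 Hz.
On the return leg the car is a moving observer: f₂ = f₁ · (v − v_e)/v = 309 × 326.44/342 ≈ 295 Hz.

295 Hz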